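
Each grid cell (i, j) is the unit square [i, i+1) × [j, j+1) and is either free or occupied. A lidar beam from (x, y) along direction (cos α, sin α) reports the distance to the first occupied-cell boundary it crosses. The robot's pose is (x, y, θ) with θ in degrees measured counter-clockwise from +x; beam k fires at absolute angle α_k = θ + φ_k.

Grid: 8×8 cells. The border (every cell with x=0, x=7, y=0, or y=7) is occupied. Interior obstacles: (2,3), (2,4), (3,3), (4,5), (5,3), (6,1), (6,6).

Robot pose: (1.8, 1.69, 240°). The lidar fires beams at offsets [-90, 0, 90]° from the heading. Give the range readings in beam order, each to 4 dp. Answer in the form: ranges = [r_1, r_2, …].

ranges = [0.9238, 0.7967, 1.3800]

beam 1: φ=-90°, α=150°
  cosα=-0.8660 sinα=0.5000 | (1,1) | tMaxX 0.9238 tMaxY 0.6200 | tΔX 1.1547 tΔY 2.0000
    t=0.6200 [y] (1,2)
    t=0.9238 [x] (0,2) — stop
  → r_1 = 0.9238
beam 2: φ=0°, α=240°
  cosα=-0.5000 sinα=-0.8660 | (1,1) | tMaxX 1.6000 tMaxY 0.7967 | tΔX 2.0000 tΔY 1.1547
    t=0.7967 [y] (1,0) — stop
  → r_2 = 0.7967
beam 3: φ=90°, α=330°
  cosα=0.8660 sinα=-0.5000 | (1,1) | tMaxX 0.2309 tMaxY 1.3800 | tΔX 1.1547 tΔY 2.0000
    t=0.2309 [x] (2,1)
    t=1.3800 [y] (2,0) — stop
  → r_3 = 1.3800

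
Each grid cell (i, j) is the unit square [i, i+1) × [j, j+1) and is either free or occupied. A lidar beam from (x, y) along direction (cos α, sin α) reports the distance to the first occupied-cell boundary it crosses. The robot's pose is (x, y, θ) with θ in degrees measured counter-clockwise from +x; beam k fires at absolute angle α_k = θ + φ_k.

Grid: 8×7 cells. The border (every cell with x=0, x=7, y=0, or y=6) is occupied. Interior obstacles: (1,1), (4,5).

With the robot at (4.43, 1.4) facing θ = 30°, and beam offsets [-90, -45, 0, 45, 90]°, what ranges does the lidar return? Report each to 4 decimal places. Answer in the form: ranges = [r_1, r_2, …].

ranges = [0.4619, 1.5455, 2.9676, 4.7623, 5.3116]

beam 1: φ=-90°, α=300°
  d=(0.5000,-0.8660)  start (4,1)  tX=1.1400 tY=0.4619  stride 1/|dx|=2.0000 1/|dy|=1.1547
    cross y-line → (4,0), t=0.4619 (wall)
  → r_1 = 0.4619
beam 2: φ=-45°, α=345°
  d=(0.9659,-0.2588)  start (4,1)  tX=0.5901 tY=1.5455  stride 1/|dx|=1.0353 1/|dy|=3.8637
    cross x-line → (5,1), t=0.5901
    cross y-line → (5,0), t=1.5455 (wall)
  → r_2 = 1.5455
beam 3: φ=0°, α=30°
  d=(0.8660,0.5000)  start (4,1)  tX=0.6582 tY=1.2000  stride 1/|dx|=1.1547 1/|dy|=2.0000
    cross x-line → (5,1), t=0.6582
    cross y-line → (5,2), t=1.2000
    cross x-line → (6,2), t=1.8129
    cross x-line → (7,2), t=2.9676 (wall)
  → r_3 = 2.9676
beam 4: φ=45°, α=75°
  d=(0.2588,0.9659)  start (4,1)  tX=2.2023 tY=0.6212  stride 1/|dx|=3.8637 1/|dy|=1.0353
    cross y-line → (4,2), t=0.6212
    cross y-line → (4,3), t=1.6564
    cross x-line → (5,3), t=2.2023
    cross y-line → (5,4), t=2.6917
    cross y-line → (5,5), t=3.7270
    cross y-line → (5,6), t=4.7623 (wall)
  → r_4 = 4.7623
beam 5: φ=90°, α=120°
  d=(-0.5000,0.8660)  start (4,1)  tX=0.8600 tY=0.6928  stride 1/|dx|=2.0000 1/|dy|=1.1547
    cross y-line → (4,2), t=0.6928
    cross x-line → (3,2), t=0.8600
    cross y-line → (3,3), t=1.8475
    cross x-line → (2,3), t=2.8600
    cross y-line → (2,4), t=3.0022
    cross y-line → (2,5), t=4.1569
    cross x-line → (1,5), t=4.8600
    cross y-line → (1,6), t=5.3116 (wall)
  → r_5 = 5.3116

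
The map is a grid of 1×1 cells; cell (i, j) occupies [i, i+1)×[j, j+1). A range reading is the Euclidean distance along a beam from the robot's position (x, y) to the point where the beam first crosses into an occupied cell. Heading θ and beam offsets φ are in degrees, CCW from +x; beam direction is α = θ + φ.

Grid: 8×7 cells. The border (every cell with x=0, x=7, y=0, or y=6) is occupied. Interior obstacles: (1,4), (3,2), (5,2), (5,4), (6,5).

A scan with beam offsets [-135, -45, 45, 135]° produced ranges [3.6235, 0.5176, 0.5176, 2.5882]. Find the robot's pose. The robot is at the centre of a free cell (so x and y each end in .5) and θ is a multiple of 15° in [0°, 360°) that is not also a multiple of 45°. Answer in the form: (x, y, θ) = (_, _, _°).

(x, y, θ) = (1.5, 3.5, 150°)

Candidates: 25 free-cell centres × 16 headings = 400 poses. Raycast each; keep the one whose scan matches to 4 dp.
  (6.5, 4.5, 150°): beam 1 = 0.5176 ≠ 3.6235 ✗
  (2.5, 5.5, 300°): beam 1 = 1.5529 ≠ 3.6235 ✗
  (2.5, 5.5, 15°): beam 1 = 1.0000 ≠ 3.6235 ✗
  (2.5, 2.5, 165°): beam 1 = 0.5774 ≠ 3.6235 ✗
  …
  (1.5, 3.5, 150°): r_1=3.6235, r_2=0.5176, r_3=0.5176, r_4=2.5882 — all match ✓
Only this pose fits every beam.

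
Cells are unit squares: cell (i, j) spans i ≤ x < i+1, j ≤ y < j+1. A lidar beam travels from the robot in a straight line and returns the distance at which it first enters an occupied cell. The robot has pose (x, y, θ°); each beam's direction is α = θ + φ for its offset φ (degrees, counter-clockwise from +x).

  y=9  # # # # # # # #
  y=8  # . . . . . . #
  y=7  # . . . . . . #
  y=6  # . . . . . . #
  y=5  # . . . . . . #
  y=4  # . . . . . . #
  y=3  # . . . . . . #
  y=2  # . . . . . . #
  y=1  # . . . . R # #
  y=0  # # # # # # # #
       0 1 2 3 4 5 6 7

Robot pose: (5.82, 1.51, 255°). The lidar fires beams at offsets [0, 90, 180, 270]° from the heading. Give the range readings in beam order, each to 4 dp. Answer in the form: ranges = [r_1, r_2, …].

ranges = [0.5280, 0.1863, 4.5592, 4.9900]

beam 1: φ=0°, α=255°
  cosα=-0.2588 sinα=-0.9659 | (5,1) | tMaxX 3.1682 tMaxY 0.5280 | tΔX 3.8637 tΔY 1.0353
    t=0.5280 [y] (5,0) — stop
  → r_1 = 0.5280
beam 2: φ=90°, α=345°
  cosα=0.9659 sinα=-0.2588 | (5,1) | tMaxX 0.1863 tMaxY 1.9705 | tΔX 1.0353 tΔY 3.8637
    t=0.1863 [x] (6,1) — stop
  → r_2 = 0.1863
beam 3: φ=180°, α=75°
  cosα=0.2588 sinα=0.9659 | (5,1) | tMaxX 0.6955 tMaxY 0.5073 | tΔX 3.8637 tΔY 1.0353
    t=0.5073 [y] (5,2)
    t=0.6955 [x] (6,2)
    t=1.5426 [y] (6,3)
    t=2.5778 [y] (6,4)
    t=3.6131 [y] (6,5)
    t=4.5592 [x] (7,5) — stop
  → r_3 = 4.5592
beam 4: φ=270°, α=165°
  cosα=-0.9659 sinα=0.2588 | (5,1) | tMaxX 0.8489 tMaxY 1.8932 | tΔX 1.0353 tΔY 3.8637
    t=0.8489 [x] (4,1)
    t=1.8842 [x] (3,1)
    t=1.8932 [y] (3,2)
    t=2.9195 [x] (2,2)
    t=3.9548 [x] (1,2)
    t=4.9900 [x] (0,2) — stop
  → r_4 = 4.9900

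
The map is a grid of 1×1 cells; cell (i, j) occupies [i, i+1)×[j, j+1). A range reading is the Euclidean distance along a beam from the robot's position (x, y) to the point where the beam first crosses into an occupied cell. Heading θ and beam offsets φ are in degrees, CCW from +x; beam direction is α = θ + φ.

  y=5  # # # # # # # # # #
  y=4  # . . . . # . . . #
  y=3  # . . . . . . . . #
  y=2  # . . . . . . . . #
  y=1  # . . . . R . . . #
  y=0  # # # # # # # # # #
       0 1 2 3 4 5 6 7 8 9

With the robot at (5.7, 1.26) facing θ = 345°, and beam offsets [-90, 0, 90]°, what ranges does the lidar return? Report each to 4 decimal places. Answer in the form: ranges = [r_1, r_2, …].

ranges = [0.2692, 1.0046, 3.8719]

beam 1: φ=-90°, α=255°
  direction (-0.2588, -0.9659); cell (5,1); t to first gridline: x 2.7046, y 0.2692 (then +3.8637 / +1.0353)
    (5,0) via y @ 0.2692  # hit
  → r_1 = 0.2692
beam 2: φ=0°, α=345°
  direction (0.9659, -0.2588); cell (5,1); t to first gridline: x 0.3106, y 1.0046 (then +1.0353 / +3.8637)
    (6,1) via x @ 0.3106
    (6,0) via y @ 1.0046  # hit
  → r_2 = 1.0046
beam 3: φ=90°, α=75°
  direction (0.2588, 0.9659); cell (5,1); t to first gridline: x 1.1591, y 0.7661 (then +3.8637 / +1.0353)
    (5,2) via y @ 0.7661
    (6,2) via x @ 1.1591
    (6,3) via y @ 1.8014
    (6,4) via y @ 2.8367
    (6,5) via y @ 3.8719  # hit
  → r_3 = 3.8719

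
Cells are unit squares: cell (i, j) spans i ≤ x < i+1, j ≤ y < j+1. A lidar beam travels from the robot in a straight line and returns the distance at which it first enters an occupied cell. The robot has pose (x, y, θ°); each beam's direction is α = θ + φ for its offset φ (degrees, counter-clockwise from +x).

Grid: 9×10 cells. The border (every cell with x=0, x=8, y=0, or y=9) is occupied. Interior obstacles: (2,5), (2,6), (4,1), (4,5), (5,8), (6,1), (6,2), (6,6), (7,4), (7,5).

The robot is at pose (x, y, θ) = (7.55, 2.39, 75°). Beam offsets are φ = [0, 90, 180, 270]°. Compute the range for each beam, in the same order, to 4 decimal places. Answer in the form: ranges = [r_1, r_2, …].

ranges = [1.6668, 0.5694, 1.4390, 0.4659]

beam 1: φ=0°, α=75°
  cosα=0.2588 sinα=0.9659 | (7,2) | tMaxX 1.7387 tMaxY 0.6315 | tΔX 3.8637 tΔY 1.0353
    t=0.6315 [y] (7,3)
    t=1.6668 [y] (7,4) — stop
  → r_1 = 1.6668
beam 2: φ=90°, α=165°
  cosα=-0.9659 sinα=0.2588 | (7,2) | tMaxX 0.5694 tMaxY 2.3569 | tΔX 1.0353 tΔY 3.8637
    t=0.5694 [x] (6,2) — stop
  → r_2 = 0.5694
beam 3: φ=180°, α=255°
  cosα=-0.2588 sinα=-0.9659 | (7,2) | tMaxX 2.1250 tMaxY 0.4038 | tΔX 3.8637 tΔY 1.0353
    t=0.4038 [y] (7,1)
    t=1.4390 [y] (7,0) — stop
  → r_3 = 1.4390
beam 4: φ=270°, α=345°
  cosα=0.9659 sinα=-0.2588 | (7,2) | tMaxX 0.4659 tMaxY 1.5068 | tΔX 1.0353 tΔY 3.8637
    t=0.4659 [x] (8,2) — stop
  → r_4 = 0.4659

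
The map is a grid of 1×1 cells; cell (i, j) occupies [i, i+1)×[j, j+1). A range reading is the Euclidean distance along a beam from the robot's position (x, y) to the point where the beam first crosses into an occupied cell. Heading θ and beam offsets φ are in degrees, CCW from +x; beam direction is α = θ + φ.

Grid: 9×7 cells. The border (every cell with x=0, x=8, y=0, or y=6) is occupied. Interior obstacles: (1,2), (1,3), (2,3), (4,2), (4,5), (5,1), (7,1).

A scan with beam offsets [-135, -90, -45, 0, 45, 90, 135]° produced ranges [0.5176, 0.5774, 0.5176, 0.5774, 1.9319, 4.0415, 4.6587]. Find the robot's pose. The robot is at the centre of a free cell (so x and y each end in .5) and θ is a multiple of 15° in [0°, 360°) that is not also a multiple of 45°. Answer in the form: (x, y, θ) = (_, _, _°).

(x, y, θ) = (7.5, 2.5, 30°)

Candidates: 28 free-cell centres × 16 headings = 448 poses. Raycast each; keep the one whose scan matches to 4 dp.
  (5.5, 2.5, 240°): beam 1 = 2.5882 ≠ 0.5176 ✗
  (7.5, 2.5, 105°): beam 1 = 0.5774 ≠ 0.5176 ✗
  (3.5, 3.5, 120°): beam 1 = 4.6587 ≠ 0.5176 ✗
  (1.5, 1.5, 195°): beam 1 = 0.5774 ≠ 0.5176 ✗
  (5.5, 5.5, 255°): beam 1 = 0.5774 ≠ 0.5176 ✗
  …
  (7.5, 2.5, 30°): r_1=0.5176, r_2=0.5774, r_3=0.5176, r_4=0.5774, r_5=1.9319, r_6=4.0415, r_7=4.6587 — all match ✓
Only this pose fits every beam.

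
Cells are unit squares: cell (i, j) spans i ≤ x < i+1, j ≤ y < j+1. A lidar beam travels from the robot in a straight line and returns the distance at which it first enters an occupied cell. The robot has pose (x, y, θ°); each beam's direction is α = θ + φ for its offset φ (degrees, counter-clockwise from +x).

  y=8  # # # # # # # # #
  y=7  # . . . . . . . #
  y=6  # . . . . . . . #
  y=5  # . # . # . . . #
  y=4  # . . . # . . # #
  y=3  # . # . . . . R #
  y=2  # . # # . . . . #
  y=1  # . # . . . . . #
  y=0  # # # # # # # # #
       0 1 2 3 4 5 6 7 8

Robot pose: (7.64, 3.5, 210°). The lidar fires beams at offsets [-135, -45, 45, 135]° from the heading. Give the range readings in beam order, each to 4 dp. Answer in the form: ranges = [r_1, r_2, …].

ranges = [0.5176, 2.7331, 2.5882, 0.3727]

beam 1: φ=-135°, α=75°
  cosα=0.2588 sinα=0.9659 | (7,3) | tMaxX 1.3909 tMaxY 0.5176 | tΔX 3.8637 tΔY 1.0353
    t=0.5176 [y] (7,4) — stop
  → r_1 = 0.5176
beam 2: φ=-45°, α=165°
  cosα=-0.9659 sinα=0.2588 | (7,3) | tMaxX 0.6626 tMaxY 1.9319 | tΔX 1.0353 tΔY 3.8637
    t=0.6626 [x] (6,3)
    t=1.6979 [x] (5,3)
    t=1.9319 [y] (5,4)
    t=2.7331 [x] (4,4) — stop
  → r_2 = 2.7331
beam 3: φ=45°, α=255°
  cosα=-0.2588 sinα=-0.9659 | (7,3) | tMaxX 2.4728 tMaxY 0.5176 | tΔX 3.8637 tΔY 1.0353
    t=0.5176 [y] (7,2)
    t=1.5529 [y] (7,1)
    t=2.4728 [x] (6,1)
    t=2.5882 [y] (6,0) — stop
  → r_3 = 2.5882
beam 4: φ=135°, α=345°
  cosα=0.9659 sinα=-0.2588 | (7,3) | tMaxX 0.3727 tMaxY 1.9319 | tΔX 1.0353 tΔY 3.8637
    t=0.3727 [x] (8,3) — stop
  → r_4 = 0.3727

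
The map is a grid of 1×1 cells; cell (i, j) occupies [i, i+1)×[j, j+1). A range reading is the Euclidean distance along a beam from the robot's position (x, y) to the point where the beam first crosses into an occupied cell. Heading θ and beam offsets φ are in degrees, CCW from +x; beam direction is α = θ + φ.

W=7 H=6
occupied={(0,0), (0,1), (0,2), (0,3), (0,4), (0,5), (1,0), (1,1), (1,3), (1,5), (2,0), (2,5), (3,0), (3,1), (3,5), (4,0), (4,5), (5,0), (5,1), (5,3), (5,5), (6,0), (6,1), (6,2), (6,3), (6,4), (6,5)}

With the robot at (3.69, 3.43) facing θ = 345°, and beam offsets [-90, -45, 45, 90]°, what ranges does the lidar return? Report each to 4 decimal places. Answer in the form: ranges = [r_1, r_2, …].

beam 1: φ=-90°, α=255°
  d=(-0.2588,-0.9659)  start (3,3)  tX=2.6660 tY=0.4452  stride 1/|dx|=3.8637 1/|dy|=1.0353
    cross y-line → (3,2), t=0.4452
    cross y-line → (3,1), t=1.4804 (wall)
  → r_1 = 1.4804
beam 2: φ=-45°, α=300°
  d=(0.5000,-0.8660)  start (3,3)  tX=0.6200 tY=0.4965  stride 1/|dx|=2.0000 1/|dy|=1.1547
    cross y-line → (3,2), t=0.4965
    cross x-line → (4,2), t=0.6200
    cross y-line → (4,1), t=1.6512
    cross x-line → (5,1), t=2.6200 (wall)
  → r_2 = 2.6200
beam 3: φ=45°, α=30°
  d=(0.8660,0.5000)  start (3,3)  tX=0.3580 tY=1.1400  stride 1/|dx|=1.1547 1/|dy|=2.0000
    cross x-line → (4,3), t=0.3580
    cross y-line → (4,4), t=1.1400
    cross x-line → (5,4), t=1.5127
    cross x-line → (6,4), t=2.6674 (wall)
  → r_3 = 2.6674
beam 4: φ=90°, α=75°
  d=(0.2588,0.9659)  start (3,3)  tX=1.1977 tY=0.5901  stride 1/|dx|=3.8637 1/|dy|=1.0353
    cross y-line → (3,4), t=0.5901
    cross x-line → (4,4), t=1.1977
    cross y-line → (4,5), t=1.6254 (wall)
  → r_4 = 1.6254

ranges = [1.4804, 2.6200, 2.6674, 1.6254]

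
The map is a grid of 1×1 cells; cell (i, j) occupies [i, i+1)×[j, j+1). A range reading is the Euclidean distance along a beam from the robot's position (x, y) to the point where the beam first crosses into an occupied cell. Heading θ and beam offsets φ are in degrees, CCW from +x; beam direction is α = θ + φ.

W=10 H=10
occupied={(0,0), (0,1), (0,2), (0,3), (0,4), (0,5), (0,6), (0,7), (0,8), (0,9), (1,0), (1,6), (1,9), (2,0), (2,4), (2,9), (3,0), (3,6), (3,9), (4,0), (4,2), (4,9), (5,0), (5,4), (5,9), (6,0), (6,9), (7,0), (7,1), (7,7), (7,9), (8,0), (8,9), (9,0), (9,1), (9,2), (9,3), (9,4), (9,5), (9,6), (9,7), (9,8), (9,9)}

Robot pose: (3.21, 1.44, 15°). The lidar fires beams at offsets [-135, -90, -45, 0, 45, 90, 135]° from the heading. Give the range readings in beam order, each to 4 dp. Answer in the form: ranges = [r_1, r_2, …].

ranges = [0.5081, 0.4555, 0.8800, 5.9942, 1.5800, 2.6503, 2.5519]

beam 1: φ=-135°, α=240°
  dir = (cos 240°, sin 240°) = (-0.5000, -0.8660); from cell (3,1)
  next x-line at t=0.4200, next y-line at t=0.5081; Δt_x=2.0000, Δt_y=1.1547
    x: enter (2,1) at t=0.4200
    y: enter (2,0) at t=0.5081 ← occupied
  → r_1 = 0.5081
beam 2: φ=-90°, α=285°
  dir = (cos 285°, sin 285°) = (0.2588, -0.9659); from cell (3,1)
  next x-line at t=3.0523, next y-line at t=0.4555; Δt_x=3.8637, Δt_y=1.0353
    y: enter (3,0) at t=0.4555 ← occupied
  → r_2 = 0.4555
beam 3: φ=-45°, α=330°
  dir = (cos 330°, sin 330°) = (0.8660, -0.5000); from cell (3,1)
  next x-line at t=0.9122, next y-line at t=0.8800; Δt_x=1.1547, Δt_y=2.0000
    y: enter (3,0) at t=0.8800 ← occupied
  → r_3 = 0.8800
beam 4: φ=0°, α=15°
  dir = (cos 15°, sin 15°) = (0.9659, 0.2588); from cell (3,1)
  next x-line at t=0.8179, next y-line at t=2.1637; Δt_x=1.0353, Δt_y=3.8637
    x: enter (4,1) at t=0.8179
    x: enter (5,1) at t=1.8531
    y: enter (5,2) at t=2.1637
    x: enter (6,2) at t=2.8884
    x: enter (7,2) at t=3.9237
    x: enter (8,2) at t=4.9590
    x: enter (9,2) at t=5.9942 ← occupied
  → r_4 = 5.9942
beam 5: φ=45°, α=60°
  dir = (cos 60°, sin 60°) = (0.5000, 0.8660); from cell (3,1)
  next x-line at t=1.5800, next y-line at t=0.6466; Δt_x=2.0000, Δt_y=1.1547
    y: enter (3,2) at t=0.6466
    x: enter (4,2) at t=1.5800 ← occupied
  → r_5 = 1.5800
beam 6: φ=90°, α=105°
  dir = (cos 105°, sin 105°) = (-0.2588, 0.9659); from cell (3,1)
  next x-line at t=0.8114, next y-line at t=0.5798; Δt_x=3.8637, Δt_y=1.0353
    y: enter (3,2) at t=0.5798
    x: enter (2,2) at t=0.8114
    y: enter (2,3) at t=1.6150
    y: enter (2,4) at t=2.6503 ← occupied
  → r_6 = 2.6503
beam 7: φ=135°, α=150°
  dir = (cos 150°, sin 150°) = (-0.8660, 0.5000); from cell (3,1)
  next x-line at t=0.2425, next y-line at t=1.1200; Δt_x=1.1547, Δt_y=2.0000
    x: enter (2,1) at t=0.2425
    y: enter (2,2) at t=1.1200
    x: enter (1,2) at t=1.3972
    x: enter (0,2) at t=2.5519 ← occupied
  → r_7 = 2.5519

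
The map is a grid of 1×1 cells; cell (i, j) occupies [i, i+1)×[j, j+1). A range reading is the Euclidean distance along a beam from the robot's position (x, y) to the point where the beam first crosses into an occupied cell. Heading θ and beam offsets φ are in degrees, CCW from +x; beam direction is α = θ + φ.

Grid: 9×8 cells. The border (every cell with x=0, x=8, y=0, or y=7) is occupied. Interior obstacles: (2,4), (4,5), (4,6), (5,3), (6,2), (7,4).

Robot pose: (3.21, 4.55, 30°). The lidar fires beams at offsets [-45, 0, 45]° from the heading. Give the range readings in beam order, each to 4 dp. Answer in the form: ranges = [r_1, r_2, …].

ranges = [2.1250, 0.9122, 2.5364]

beam 1: φ=-45°, α=345°
  direction (0.9659, -0.2588); cell (3,4); t to first gridline: x 0.8179, y 2.1250 (then +1.0353 / +3.8637)
    (4,4) via x @ 0.8179
    (5,4) via x @ 1.8531
    (5,3) via y @ 2.1250  # hit
  → r_1 = 2.1250
beam 2: φ=0°, α=30°
  direction (0.8660, 0.5000); cell (3,4); t to first gridline: x 0.9122, y 0.9000 (then +1.1547 / +2.0000)
    (3,5) via y @ 0.9000
    (4,5) via x @ 0.9122  # hit
  → r_2 = 0.9122
beam 3: φ=45°, α=75°
  direction (0.2588, 0.9659); cell (3,4); t to first gridline: x 3.0523, y 0.4659 (then +3.8637 / +1.0353)
    (3,5) via y @ 0.4659
    (3,6) via y @ 1.5012
    (3,7) via y @ 2.5364  # hit
  → r_3 = 2.5364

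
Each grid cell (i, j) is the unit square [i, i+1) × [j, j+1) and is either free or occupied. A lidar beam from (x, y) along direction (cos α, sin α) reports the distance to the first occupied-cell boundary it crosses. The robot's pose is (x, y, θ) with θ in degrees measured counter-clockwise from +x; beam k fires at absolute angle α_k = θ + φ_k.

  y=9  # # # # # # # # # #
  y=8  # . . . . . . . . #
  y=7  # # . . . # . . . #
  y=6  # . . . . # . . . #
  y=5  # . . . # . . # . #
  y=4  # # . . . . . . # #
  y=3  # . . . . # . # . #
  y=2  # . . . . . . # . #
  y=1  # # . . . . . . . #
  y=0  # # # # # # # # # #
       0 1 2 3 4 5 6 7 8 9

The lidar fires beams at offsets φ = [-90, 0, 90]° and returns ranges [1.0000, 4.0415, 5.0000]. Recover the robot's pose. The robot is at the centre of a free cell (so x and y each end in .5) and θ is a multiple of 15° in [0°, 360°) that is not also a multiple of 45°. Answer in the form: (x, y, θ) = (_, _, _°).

(x, y, θ) = (5.5, 1.5, 60°)

The pose lattice has 53·16 = 848 candidates. Test each by forward raycasting.
  (4.5, 8.5, 300°): beam 1 = 2.8868 ≠ 1.0000 ✗
  (6.5, 1.5, 240°): beam 1 = 5.1962 ≠ 1.0000 ✗
  (6.5, 3.5, 285°): beam 1 = 0.5176 ≠ 1.0000 ✗
  (5.5, 4.5, 60°): beam 1 = 1.7321 ≠ 1.0000 ✗
  …
  (5.5, 1.5, 60°): r_1=1.0000, r_2=4.0415, r_3=5.0000 — all match ✓
Only this pose fits every beam.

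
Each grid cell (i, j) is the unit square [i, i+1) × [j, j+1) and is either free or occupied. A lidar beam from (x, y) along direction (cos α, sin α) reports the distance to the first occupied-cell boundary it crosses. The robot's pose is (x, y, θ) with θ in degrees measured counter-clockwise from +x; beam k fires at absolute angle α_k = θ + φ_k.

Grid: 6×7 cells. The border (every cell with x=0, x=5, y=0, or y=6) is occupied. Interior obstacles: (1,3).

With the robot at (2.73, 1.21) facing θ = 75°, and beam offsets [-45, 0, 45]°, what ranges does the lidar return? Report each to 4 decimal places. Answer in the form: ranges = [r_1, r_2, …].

beam 1: φ=-45°, α=30°
  dir = (cos 30°, sin 30°) = (0.8660, 0.5000); from cell (2,1)
  next x-line at t=0.3118, next y-line at t=1.5800; Δt_x=1.1547, Δt_y=2.0000
    x: enter (3,1) at t=0.3118
    x: enter (4,1) at t=1.4665
    y: enter (4,2) at t=1.5800
    x: enter (5,2) at t=2.6212 ← occupied
  → r_1 = 2.6212
beam 2: φ=0°, α=75°
  dir = (cos 75°, sin 75°) = (0.2588, 0.9659); from cell (2,1)
  next x-line at t=1.0432, next y-line at t=0.8179; Δt_x=3.8637, Δt_y=1.0353
    y: enter (2,2) at t=0.8179
    x: enter (3,2) at t=1.0432
    y: enter (3,3) at t=1.8531
    y: enter (3,4) at t=2.8884
    y: enter (3,5) at t=3.9237
    x: enter (4,5) at t=4.9069
    y: enter (4,6) at t=4.9590 ← occupied
  → r_2 = 4.9590
beam 3: φ=45°, α=120°
  dir = (cos 120°, sin 120°) = (-0.5000, 0.8660); from cell (2,1)
  next x-line at t=1.4600, next y-line at t=0.9122; Δt_x=2.0000, Δt_y=1.1547
    y: enter (2,2) at t=0.9122
    x: enter (1,2) at t=1.4600
    y: enter (1,3) at t=2.0669 ← occupied
  → r_3 = 2.0669

ranges = [2.6212, 4.9590, 2.0669]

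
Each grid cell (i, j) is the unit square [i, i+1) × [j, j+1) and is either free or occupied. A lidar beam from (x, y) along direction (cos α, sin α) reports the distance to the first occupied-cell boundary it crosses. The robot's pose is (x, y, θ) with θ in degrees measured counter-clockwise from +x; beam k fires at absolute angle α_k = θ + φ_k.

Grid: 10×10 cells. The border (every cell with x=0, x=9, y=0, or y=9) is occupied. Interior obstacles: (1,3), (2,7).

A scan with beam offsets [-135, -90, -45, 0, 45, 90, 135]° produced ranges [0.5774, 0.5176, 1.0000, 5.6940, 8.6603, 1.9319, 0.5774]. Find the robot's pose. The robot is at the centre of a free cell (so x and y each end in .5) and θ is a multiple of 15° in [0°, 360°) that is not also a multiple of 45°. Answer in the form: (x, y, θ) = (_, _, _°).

Enumerate (i+0.5, j+0.5, θ) over the 62 free cells and 16 admissible headings. For each, cast all 7 beams and compare to the given ranges.
  (1.5, 5.5, 210°): beam 1 = 1.9319 ≠ 0.5774 ✗
  (1.5, 8.5, 210°): beam 1 = 0.5176 ≠ 0.5774 ✗
  (2.5, 8.5, 285°): beam 1 = 1.0000 ≠ 0.5774 ✗
  (3.5, 5.5, 300°): beam 1 = 2.5882 ≠ 0.5774 ✗
  …
  (8.5, 8.5, 195°): r_1=0.5774, r_2=0.5176, r_3=1.0000, r_4=5.6940, r_5=8.6603, r_6=1.9319, r_7=0.5774 — all match ✓
Unique over the lattice → pose = (8.5, 8.5, 195°).

(x, y, θ) = (8.5, 8.5, 195°)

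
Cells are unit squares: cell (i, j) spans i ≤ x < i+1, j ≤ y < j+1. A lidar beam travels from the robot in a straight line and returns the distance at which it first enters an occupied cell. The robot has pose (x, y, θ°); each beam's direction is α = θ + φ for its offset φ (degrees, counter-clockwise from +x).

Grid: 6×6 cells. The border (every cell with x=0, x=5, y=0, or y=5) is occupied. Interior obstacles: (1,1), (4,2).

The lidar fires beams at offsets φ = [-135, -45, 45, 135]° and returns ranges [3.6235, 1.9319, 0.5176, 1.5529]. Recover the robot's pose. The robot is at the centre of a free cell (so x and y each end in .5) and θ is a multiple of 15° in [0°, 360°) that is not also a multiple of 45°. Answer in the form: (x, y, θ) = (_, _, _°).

Enumerate (i+0.5, j+0.5, θ) over the 14 free cells and 16 admissible headings. For each, cast all 4 beams and compare to the given ranges.
  (3.5, 4.5, 345°): beam 1 = 2.8868 ≠ 3.6235 ✗
  (2.5, 1.5, 120°): beam 1 = 1.9319 ≠ 3.6235 ✗
  (3.5, 3.5, 150°): beam 1 = 1.5529 ≠ 3.6235 ✗
  (2.5, 3.5, 240°): beam 1 = 1.5529 ≠ 3.6235 ✗
  …
  (2.5, 4.5, 60°): r_1=3.6235, r_2=1.9319, r_3=0.5176, r_4=1.5529 — all match ✓
Only this pose fits every beam.

(x, y, θ) = (2.5, 4.5, 60°)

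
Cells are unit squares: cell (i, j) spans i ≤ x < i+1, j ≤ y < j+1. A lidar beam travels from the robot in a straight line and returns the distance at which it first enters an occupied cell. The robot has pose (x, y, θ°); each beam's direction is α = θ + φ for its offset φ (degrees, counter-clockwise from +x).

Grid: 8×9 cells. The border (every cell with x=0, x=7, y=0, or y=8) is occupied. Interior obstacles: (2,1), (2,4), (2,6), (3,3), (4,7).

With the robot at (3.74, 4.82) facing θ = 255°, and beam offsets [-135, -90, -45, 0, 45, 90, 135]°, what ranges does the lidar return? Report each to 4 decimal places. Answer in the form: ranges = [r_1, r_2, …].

ranges = [1.4800, 2.8367, 0.8545, 0.8489, 4.4110, 3.3750, 3.7643]

beam 1: φ=-135°, α=120°
  cosα=-0.5000 sinα=0.8660 | (3,4) | tMaxX 1.4800 tMaxY 0.2078 | tΔX 2.0000 tΔY 1.1547
    t=0.2078 [y] (3,5)
    t=1.3625 [y] (3,6)
    t=1.4800 [x] (2,6) — stop
  → r_1 = 1.4800
beam 2: φ=-90°, α=165°
  cosα=-0.9659 sinα=0.2588 | (3,4) | tMaxX 0.7661 tMaxY 0.6955 | tΔX 1.0353 tΔY 3.8637
    t=0.6955 [y] (3,5)
    t=0.7661 [x] (2,5)
    t=1.8014 [x] (1,5)
    t=2.8367 [x] (0,5) — stop
  → r_2 = 2.8367
beam 3: φ=-45°, α=210°
  cosα=-0.8660 sinα=-0.5000 | (3,4) | tMaxX 0.8545 tMaxY 1.6400 | tΔX 1.1547 tΔY 2.0000
    t=0.8545 [x] (2,4) — stop
  → r_3 = 0.8545
beam 4: φ=0°, α=255°
  cosα=-0.2588 sinα=-0.9659 | (3,4) | tMaxX 2.8591 tMaxY 0.8489 | tΔX 3.8637 tΔY 1.0353
    t=0.8489 [y] (3,3) — stop
  → r_4 = 0.8489
beam 5: φ=45°, α=300°
  cosα=0.5000 sinα=-0.8660 | (3,4) | tMaxX 0.5200 tMaxY 0.9469 | tΔX 2.0000 tΔY 1.1547
    t=0.5200 [x] (4,4)
    t=0.9469 [y] (4,3)
    t=2.1016 [y] (4,2)
    t=2.5200 [x] (5,2)
    t=3.2563 [y] (5,1)
    t=4.4110 [y] (5,0) — stop
  → r_5 = 4.4110
beam 6: φ=90°, α=345°
  cosα=0.9659 sinα=-0.2588 | (3,4) | tMaxX 0.2692 tMaxY 3.1682 | tΔX 1.0353 tΔY 3.8637
    t=0.2692 [x] (4,4)
    t=1.3044 [x] (5,4)
    t=2.3397 [x] (6,4)
    t=3.1682 [y] (6,3)
    t=3.3750 [x] (7,3) — stop
  → r_6 = 3.3750
beam 7: φ=135°, α=30°
  cosα=0.8660 sinα=0.5000 | (3,4) | tMaxX 0.3002 tMaxY 0.3600 | tΔX 1.1547 tΔY 2.0000
    t=0.3002 [x] (4,4)
    t=0.3600 [y] (4,5)
    t=1.4549 [x] (5,5)
    t=2.3600 [y] (5,6)
    t=2.6096 [x] (6,6)
    t=3.7643 [x] (7,6) — stop
  → r_7 = 3.7643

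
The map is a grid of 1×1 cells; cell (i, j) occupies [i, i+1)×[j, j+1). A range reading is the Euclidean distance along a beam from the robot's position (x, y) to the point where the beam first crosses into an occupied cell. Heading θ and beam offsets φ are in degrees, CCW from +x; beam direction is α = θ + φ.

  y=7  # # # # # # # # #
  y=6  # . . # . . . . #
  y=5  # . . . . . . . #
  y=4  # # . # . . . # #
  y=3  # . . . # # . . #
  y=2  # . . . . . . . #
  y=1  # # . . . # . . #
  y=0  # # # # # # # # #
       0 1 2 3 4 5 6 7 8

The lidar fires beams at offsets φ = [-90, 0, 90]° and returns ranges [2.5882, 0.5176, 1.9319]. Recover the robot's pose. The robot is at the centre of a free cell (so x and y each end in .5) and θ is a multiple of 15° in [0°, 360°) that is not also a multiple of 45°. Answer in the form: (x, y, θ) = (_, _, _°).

The pose lattice has 34·16 = 544 candidates. Test each by forward raycasting.
  (3.5, 2.5, 30°): beam 1 = 1.7321 ≠ 2.5882 ✗
  (4.5, 1.5, 120°): beam 1 = 0.5774 ≠ 2.5882 ✗
  (4.5, 4.5, 120°): beam 1 = 4.0415 ≠ 2.5882 ✗
  …
  (2.5, 4.5, 345°): r_1=2.5882, r_2=0.5176, r_3=1.9319 — all match ✓
Only this pose fits every beam.

(x, y, θ) = (2.5, 4.5, 345°)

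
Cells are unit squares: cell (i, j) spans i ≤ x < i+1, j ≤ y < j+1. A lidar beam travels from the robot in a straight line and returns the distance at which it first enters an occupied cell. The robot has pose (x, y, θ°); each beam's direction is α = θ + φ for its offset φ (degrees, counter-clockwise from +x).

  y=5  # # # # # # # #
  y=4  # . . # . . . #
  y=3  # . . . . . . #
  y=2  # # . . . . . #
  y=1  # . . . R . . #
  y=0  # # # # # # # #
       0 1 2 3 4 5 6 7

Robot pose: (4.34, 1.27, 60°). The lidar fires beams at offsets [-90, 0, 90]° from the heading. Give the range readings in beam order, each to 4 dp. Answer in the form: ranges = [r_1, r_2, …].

ranges = [0.5400, 4.3070, 2.7020]

beam 1: φ=-90°, α=330°
  dir = (cos 330°, sin 330°) = (0.8660, -0.5000); from cell (4,1)
  next x-line at t=0.7621, next y-line at t=0.5400; Δt_x=1.1547, Δt_y=2.0000
    y: enter (4,0) at t=0.5400 ← occupied
  → r_1 = 0.5400
beam 2: φ=0°, α=60°
  dir = (cos 60°, sin 60°) = (0.5000, 0.8660); from cell (4,1)
  next x-line at t=1.3200, next y-line at t=0.8429; Δt_x=2.0000, Δt_y=1.1547
    y: enter (4,2) at t=0.8429
    x: enter (5,2) at t=1.3200
    y: enter (5,3) at t=1.9976
    y: enter (5,4) at t=3.1523
    x: enter (6,4) at t=3.3200
    y: enter (6,5) at t=4.3070 ← occupied
  → r_2 = 4.3070
beam 3: φ=90°, α=150°
  dir = (cos 150°, sin 150°) = (-0.8660, 0.5000); from cell (4,1)
  next x-line at t=0.3926, next y-line at t=1.4600; Δt_x=1.1547, Δt_y=2.0000
    x: enter (3,1) at t=0.3926
    y: enter (3,2) at t=1.4600
    x: enter (2,2) at t=1.5473
    x: enter (1,2) at t=2.7020 ← occupied
  → r_3 = 2.7020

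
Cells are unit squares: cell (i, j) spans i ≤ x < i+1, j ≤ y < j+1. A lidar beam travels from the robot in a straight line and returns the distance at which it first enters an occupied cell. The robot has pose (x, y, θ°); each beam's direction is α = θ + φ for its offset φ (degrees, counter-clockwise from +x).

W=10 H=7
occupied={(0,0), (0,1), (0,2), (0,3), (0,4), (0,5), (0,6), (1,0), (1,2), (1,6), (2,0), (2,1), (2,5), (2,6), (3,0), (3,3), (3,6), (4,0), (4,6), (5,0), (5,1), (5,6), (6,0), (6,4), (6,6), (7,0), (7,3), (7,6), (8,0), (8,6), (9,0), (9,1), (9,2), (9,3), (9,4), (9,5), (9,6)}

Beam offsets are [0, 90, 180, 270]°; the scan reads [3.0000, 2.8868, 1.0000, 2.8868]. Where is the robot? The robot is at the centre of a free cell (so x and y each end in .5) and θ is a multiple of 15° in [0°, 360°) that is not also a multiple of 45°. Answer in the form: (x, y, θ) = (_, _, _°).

(x, y, θ) = (5.5, 3.5, 210°)

Enumerate (i+0.5, j+0.5, θ) over the 33 free cells and 16 admissible headings. For each, cast all 4 beams and compare to the given ranges.
  (4.5, 1.5, 285°): beam 1 = 0.5176 ≠ 3.0000 ✗
  (7.5, 4.5, 30°): beam 1 = 1.7321 ≠ 3.0000 ✗
  (3.5, 2.5, 345°): beam 1 = 1.9319 ≠ 3.0000 ✗
  (8.5, 1.5, 150°): beam 1 = 7.0000 ≠ 3.0000 ✗
  …
  (5.5, 3.5, 210°): r_1=3.0000, r_2=2.8868, r_3=1.0000, r_4=2.8868 — all match ✓
Unique over the lattice → pose = (5.5, 3.5, 210°).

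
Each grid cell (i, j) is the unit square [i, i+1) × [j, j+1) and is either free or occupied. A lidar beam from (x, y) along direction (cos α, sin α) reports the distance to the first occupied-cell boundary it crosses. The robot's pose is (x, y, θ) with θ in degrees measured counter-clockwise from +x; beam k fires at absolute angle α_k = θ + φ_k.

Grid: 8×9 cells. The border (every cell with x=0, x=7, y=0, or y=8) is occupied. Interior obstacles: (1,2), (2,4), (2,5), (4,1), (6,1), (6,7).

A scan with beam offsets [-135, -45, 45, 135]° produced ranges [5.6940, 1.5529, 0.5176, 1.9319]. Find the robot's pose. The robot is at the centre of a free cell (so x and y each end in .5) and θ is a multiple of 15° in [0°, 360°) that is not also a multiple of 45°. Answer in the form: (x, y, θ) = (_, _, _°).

(x, y, θ) = (1.5, 6.5, 120°)

The pose lattice has 36·16 = 576 candidates. Test each by forward raycasting.
  (6.5, 4.5, 75°): beam 1 = 1.0000 ≠ 5.6940 ✗
  (6.5, 6.5, 60°): beam 1 = 1.9319 ≠ 5.6940 ✗
  (4.5, 7.5, 75°): beam 1 = 5.0000 ≠ 5.6940 ✗
  (3.5, 3.5, 255°): beam 1 = 1.0000 ≠ 5.6940 ✗
  (6.5, 5.5, 330°): beam 1 = 3.6235 ≠ 5.6940 ✗
  …
  (1.5, 6.5, 120°): r_1=5.6940, r_2=1.5529, r_3=0.5176, r_4=1.9319 — all match ✓
No second candidate reproduces the full scan.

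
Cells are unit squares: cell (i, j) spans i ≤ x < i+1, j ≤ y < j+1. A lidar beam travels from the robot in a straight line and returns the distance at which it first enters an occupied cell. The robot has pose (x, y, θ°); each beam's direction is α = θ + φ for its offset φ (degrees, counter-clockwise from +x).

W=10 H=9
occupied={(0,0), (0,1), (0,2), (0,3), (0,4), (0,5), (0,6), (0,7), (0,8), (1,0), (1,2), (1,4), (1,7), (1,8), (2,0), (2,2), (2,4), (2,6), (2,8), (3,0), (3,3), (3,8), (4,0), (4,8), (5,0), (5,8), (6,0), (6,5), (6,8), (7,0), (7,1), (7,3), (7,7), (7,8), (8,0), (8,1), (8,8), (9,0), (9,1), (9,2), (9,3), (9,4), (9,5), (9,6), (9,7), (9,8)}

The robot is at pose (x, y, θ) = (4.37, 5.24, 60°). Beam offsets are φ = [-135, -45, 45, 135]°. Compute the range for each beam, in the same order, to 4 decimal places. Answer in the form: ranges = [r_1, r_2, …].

beam 1: φ=-135°, α=285°
  dir = (cos 285°, sin 285°) = (0.2588, -0.9659); from cell (4,5)
  next x-line at t=2.4341, next y-line at t=0.2485; Δt_x=3.8637, Δt_y=1.0353
    y: enter (4,4) at t=0.2485
    y: enter (4,3) at t=1.2837
    y: enter (4,2) at t=2.3190
    x: enter (5,2) at t=2.4341
    y: enter (5,1) at t=3.3543
    y: enter (5,0) at t=4.3896 ← occupied
  → r_1 = 4.3896
beam 2: φ=-45°, α=15°
  dir = (cos 15°, sin 15°) = (0.9659, 0.2588); from cell (4,5)
  next x-line at t=0.6522, next y-line at t=2.9364; Δt_x=1.0353, Δt_y=3.8637
    x: enter (5,5) at t=0.6522
    x: enter (6,5) at t=1.6875 ← occupied
  → r_2 = 1.6875
beam 3: φ=45°, α=105°
  dir = (cos 105°, sin 105°) = (-0.2588, 0.9659); from cell (4,5)
  next x-line at t=1.4296, next y-line at t=0.7868; Δt_x=3.8637, Δt_y=1.0353
    y: enter (4,6) at t=0.7868
    x: enter (3,6) at t=1.4296
    y: enter (3,7) at t=1.8221
    y: enter (3,8) at t=2.8574 ← occupied
  → r_3 = 2.8574
beam 4: φ=135°, α=195°
  dir = (cos 195°, sin 195°) = (-0.9659, -0.2588); from cell (4,5)
  next x-line at t=0.3831, next y-line at t=0.9273; Δt_x=1.0353, Δt_y=3.8637
    x: enter (3,5) at t=0.3831
    y: enter (3,4) at t=0.9273
    x: enter (2,4) at t=1.4183 ← occupied
  → r_4 = 1.4183

ranges = [4.3896, 1.6875, 2.8574, 1.4183]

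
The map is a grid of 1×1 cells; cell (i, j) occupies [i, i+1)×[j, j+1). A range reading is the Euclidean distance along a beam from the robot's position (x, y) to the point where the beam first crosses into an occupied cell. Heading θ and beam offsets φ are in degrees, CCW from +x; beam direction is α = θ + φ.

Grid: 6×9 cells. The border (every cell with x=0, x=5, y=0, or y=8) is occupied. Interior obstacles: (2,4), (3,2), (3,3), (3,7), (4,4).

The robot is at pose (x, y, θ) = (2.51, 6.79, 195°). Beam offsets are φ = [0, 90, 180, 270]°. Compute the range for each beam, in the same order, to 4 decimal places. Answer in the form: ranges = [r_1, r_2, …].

ranges = [1.5633, 1.8531, 0.8114, 1.2527]

beam 1: φ=0°, α=195°
  cosα=-0.9659 sinα=-0.2588 | (2,6) | tMaxX 0.5280 tMaxY 3.0523 | tΔX 1.0353 tΔY 3.8637
    t=0.5280 [x] (1,6)
    t=1.5633 [x] (0,6) — stop
  → r_1 = 1.5633
beam 2: φ=90°, α=285°
  cosα=0.2588 sinα=-0.9659 | (2,6) | tMaxX 1.8932 tMaxY 0.8179 | tΔX 3.8637 tΔY 1.0353
    t=0.8179 [y] (2,5)
    t=1.8531 [y] (2,4) — stop
  → r_2 = 1.8531
beam 3: φ=180°, α=15°
  cosα=0.9659 sinα=0.2588 | (2,6) | tMaxX 0.5073 tMaxY 0.8114 | tΔX 1.0353 tΔY 3.8637
    t=0.5073 [x] (3,6)
    t=0.8114 [y] (3,7) — stop
  → r_3 = 0.8114
beam 4: φ=270°, α=105°
  cosα=-0.2588 sinα=0.9659 | (2,6) | tMaxX 1.9705 tMaxY 0.2174 | tΔX 3.8637 tΔY 1.0353
    t=0.2174 [y] (2,7)
    t=1.2527 [y] (2,8) — stop
  → r_4 = 1.2527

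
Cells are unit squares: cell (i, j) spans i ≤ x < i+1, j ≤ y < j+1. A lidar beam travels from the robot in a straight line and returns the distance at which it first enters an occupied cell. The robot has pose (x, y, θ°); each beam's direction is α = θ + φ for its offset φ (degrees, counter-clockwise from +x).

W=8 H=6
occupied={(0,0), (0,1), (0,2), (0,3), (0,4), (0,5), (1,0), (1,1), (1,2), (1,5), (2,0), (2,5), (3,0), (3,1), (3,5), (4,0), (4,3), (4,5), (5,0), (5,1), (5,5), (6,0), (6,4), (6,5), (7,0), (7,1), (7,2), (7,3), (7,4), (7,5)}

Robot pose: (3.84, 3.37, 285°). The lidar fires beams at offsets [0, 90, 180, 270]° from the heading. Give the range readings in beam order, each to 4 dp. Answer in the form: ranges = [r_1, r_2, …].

beam 1: φ=0°, α=285°
  cosα=0.2588 sinα=-0.9659 | (3,3) | tMaxX 0.6182 tMaxY 0.3831 | tΔX 3.8637 tΔY 1.0353
    t=0.3831 [y] (3,2)
    t=0.6182 [x] (4,2)
    t=1.4183 [y] (4,1)
    t=2.4536 [y] (4,0) — stop
  → r_1 = 2.4536
beam 2: φ=90°, α=15°
  cosα=0.9659 sinα=0.2588 | (3,3) | tMaxX 0.1656 tMaxY 2.4341 | tΔX 1.0353 tΔY 3.8637
    t=0.1656 [x] (4,3) — stop
  → r_2 = 0.1656
beam 3: φ=180°, α=105°
  cosα=-0.2588 sinα=0.9659 | (3,3) | tMaxX 3.2455 tMaxY 0.6522 | tΔX 3.8637 tΔY 1.0353
    t=0.6522 [y] (3,4)
    t=1.6875 [y] (3,5) — stop
  → r_3 = 1.6875
beam 4: φ=270°, α=195°
  cosα=-0.9659 sinα=-0.2588 | (3,3) | tMaxX 0.8696 tMaxY 1.4296 | tΔX 1.0353 tΔY 3.8637
    t=0.8696 [x] (2,3)
    t=1.4296 [y] (2,2)
    t=1.9049 [x] (1,2) — stop
  → r_4 = 1.9049

ranges = [2.4536, 0.1656, 1.6875, 1.9049]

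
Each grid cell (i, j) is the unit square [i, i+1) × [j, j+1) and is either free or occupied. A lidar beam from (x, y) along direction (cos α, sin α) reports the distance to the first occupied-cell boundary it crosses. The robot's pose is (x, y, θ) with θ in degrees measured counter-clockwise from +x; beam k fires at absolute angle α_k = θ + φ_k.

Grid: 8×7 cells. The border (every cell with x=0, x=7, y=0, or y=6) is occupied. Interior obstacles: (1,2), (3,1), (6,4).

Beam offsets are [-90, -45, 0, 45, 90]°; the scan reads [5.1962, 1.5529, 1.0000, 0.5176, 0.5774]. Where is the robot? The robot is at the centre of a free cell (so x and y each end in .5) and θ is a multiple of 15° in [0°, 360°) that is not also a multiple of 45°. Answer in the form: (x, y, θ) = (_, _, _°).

(x, y, θ) = (5.5, 1.5, 210°)

Enumerate (i+0.5, j+0.5, θ) over the 27 free cells and 16 admissible headings. For each, cast all 5 beams and compare to the given ranges.
  (1.5, 4.5, 240°): beam 1 = 0.5774 ≠ 5.1962 ✗
  (2.5, 1.5, 60°): beam 1 = 0.5774 ≠ 5.1962 ✗
  (2.5, 2.5, 30°): beam 1 = 1.0000 ≠ 5.1962 ✗
  …
  (5.5, 1.5, 210°): r_1=5.1962, r_2=1.5529, r_3=1.0000, r_4=0.5176, r_5=0.5774 — all match ✓
Only this pose fits every beam.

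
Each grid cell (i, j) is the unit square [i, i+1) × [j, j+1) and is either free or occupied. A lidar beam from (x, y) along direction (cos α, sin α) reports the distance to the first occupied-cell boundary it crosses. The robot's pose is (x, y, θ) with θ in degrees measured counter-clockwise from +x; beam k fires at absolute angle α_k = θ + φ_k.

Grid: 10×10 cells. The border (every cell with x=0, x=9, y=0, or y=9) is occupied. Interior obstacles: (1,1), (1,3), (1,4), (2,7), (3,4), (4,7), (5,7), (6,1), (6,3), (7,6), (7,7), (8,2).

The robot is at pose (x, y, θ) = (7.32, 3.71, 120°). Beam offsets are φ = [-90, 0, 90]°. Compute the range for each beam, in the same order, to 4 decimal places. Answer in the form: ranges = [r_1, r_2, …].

ranges = [1.9399, 3.7990, 0.3695]

beam 1: φ=-90°, α=30°
  dir = (cos 30°, sin 30°) = (0.8660, 0.5000); from cell (7,3)
  next x-line at t=0.7852, next y-line at t=0.5800; Δt_x=1.1547, Δt_y=2.0000
    y: enter (7,4) at t=0.5800
    x: enter (8,4) at t=0.7852
    x: enter (9,4) at t=1.9399 ← occupied
  → r_1 = 1.9399
beam 2: φ=0°, α=120°
  dir = (cos 120°, sin 120°) = (-0.5000, 0.8660); from cell (7,3)
  next x-line at t=0.6400, next y-line at t=0.3349; Δt_x=2.0000, Δt_y=1.1547
    y: enter (7,4) at t=0.3349
    x: enter (6,4) at t=0.6400
    y: enter (6,5) at t=1.4896
    x: enter (5,5) at t=2.6400
    y: enter (5,6) at t=2.6443
    y: enter (5,7) at t=3.7990 ← occupied
  → r_2 = 3.7990
beam 3: φ=90°, α=210°
  dir = (cos 210°, sin 210°) = (-0.8660, -0.5000); from cell (7,3)
  next x-line at t=0.3695, next y-line at t=1.4200; Δt_x=1.1547, Δt_y=2.0000
    x: enter (6,3) at t=0.3695 ← occupied
  → r_3 = 0.3695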